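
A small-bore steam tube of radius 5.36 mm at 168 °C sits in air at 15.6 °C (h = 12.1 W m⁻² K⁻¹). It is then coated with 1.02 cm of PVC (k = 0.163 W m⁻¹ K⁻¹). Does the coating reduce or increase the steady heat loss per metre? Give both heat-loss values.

Critical radius for a cylinder: r_cr = k/h = 0.0135 m = 1.35 cm.
Outer radius after coating: r₂ = 0.00536 + 0.0102 = 0.01556 m.
r₁ < r_cr < r₂: heat loss rises to a maximum at r_cr then falls. Whether the coating helps depends on whether Q(r₂) has dropped back below Q(r₁).
Bare: R = 1/(2πr₁h) = 2.454 m·K/W; Q = 152.4/2.454 = 62.1 W/m.
Coated: R = R_cond + R_conv = 1.886 m·K/W; Q = 152.4/1.886 = 80.8 W/m.

increases: 62.1 → 80.8 W/m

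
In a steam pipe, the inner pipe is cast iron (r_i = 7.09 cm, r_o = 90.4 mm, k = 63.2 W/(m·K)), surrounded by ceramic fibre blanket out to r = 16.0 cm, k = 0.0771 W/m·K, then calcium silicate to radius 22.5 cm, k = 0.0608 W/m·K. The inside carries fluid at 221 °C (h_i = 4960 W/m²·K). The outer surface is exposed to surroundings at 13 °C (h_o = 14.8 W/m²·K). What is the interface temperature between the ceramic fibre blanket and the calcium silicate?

T = 105 °C

Treat each layer as a resistance in series:
  R'_conv,in = 1/(2πr h) = 1/(2π·0.0709·4960) = 4.526×10^-4 m·K/W
  R'_cast iron = ln(0.0904/0.0709)/(2πk) = 0.2430/(2π·63.2) = 6.119×10^-4 m·K/W
  R'_ceramic fibre blanket = ln(0.160/0.0904)/(2πk) = 0.5709/(2π·0.0771) = 1.179 m·K/W
  R'_calcium silicate = ln(0.225/0.160)/(2πk) = 0.3409/(2π·0.0608) = 0.8924 m·K/W
  R'_conv,out = 1/(2πr h) = 1/(2π·0.225·14.8) = 0.04779 m·K/W
ΣR = 4.526×10^-4 + 6.119×10^-4 + 1.179 + 0.8924 + 0.04779 = 2.120 m·K/W
Q' = ΔT/ΣR = (221 °C − 13 °C)/2.120 = 98.11 W/m
From the inner boundary to the ceramic fibre blanket/calcium silicate interface, ΣR_partial = 1.180 m·K/W.
T_interface = T_in − Q'·ΣR_partial = 221 °C − (98.11)(1.180) = 105 °C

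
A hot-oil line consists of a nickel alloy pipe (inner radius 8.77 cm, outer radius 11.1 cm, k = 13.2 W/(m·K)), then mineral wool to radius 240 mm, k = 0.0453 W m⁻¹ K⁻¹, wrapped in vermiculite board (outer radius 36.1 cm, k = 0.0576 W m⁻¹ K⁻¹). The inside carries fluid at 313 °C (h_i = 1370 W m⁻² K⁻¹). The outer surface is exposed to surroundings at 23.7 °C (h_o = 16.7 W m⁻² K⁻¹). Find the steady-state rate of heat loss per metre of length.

Treat each layer as a resistance in series:
  R'_conv,in = 1/(2πr h) = 1/(2π·0.0877·1370) = 0.001325 m·K/W
  R'_nickel alloy = ln(0.111/0.0877)/(2πk) = 0.2356/(2π·13.2) = 0.002841 m·K/W
  R'_mineral wool = ln(0.240/0.111)/(2πk) = 0.7711/(2π·0.0453) = 2.709 m·K/W
  R'_vermiculite board = ln(0.361/0.240)/(2πk) = 0.4082/(2π·0.0576) = 1.128 m·K/W
  R'_conv,out = 1/(2πr h) = 1/(2π·0.361·16.7) = 0.02640 m·K/W
ΣR = 0.001325 + 0.002841 + 2.709 + 1.128 + 0.02640 = 3.868 m·K/W
Q' = ΔT/ΣR = (313 °C − 23.7 °C)/3.868 = 74.8 W/m

Q' = 74.8 W/m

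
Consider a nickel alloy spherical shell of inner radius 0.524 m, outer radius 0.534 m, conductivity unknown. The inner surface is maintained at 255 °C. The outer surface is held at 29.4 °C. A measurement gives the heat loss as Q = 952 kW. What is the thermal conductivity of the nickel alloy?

k = 12.0 W/m·K

ΣR = ΔT/Q = |255 − 29.4|/9.52×10^5 = 2.370×10^-4 K/W
(1/r₁−1/r₂)/(4πk) = 2.370×10^-4 ⇒ k = 0.03574/(4π·2.370×10^-4) = 12.0 W/m·K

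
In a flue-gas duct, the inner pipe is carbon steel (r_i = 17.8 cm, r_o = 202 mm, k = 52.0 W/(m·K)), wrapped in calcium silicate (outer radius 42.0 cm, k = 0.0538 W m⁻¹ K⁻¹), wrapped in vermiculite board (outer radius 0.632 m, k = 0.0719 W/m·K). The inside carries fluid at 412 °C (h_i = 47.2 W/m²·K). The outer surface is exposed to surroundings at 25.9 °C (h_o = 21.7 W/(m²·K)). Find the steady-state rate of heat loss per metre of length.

Series thermal resistances, inner to outer:
  R'_conv,in = 1/(2πr h) = 1/(2π·0.178·47.2) = 0.01894 m·K/W
  R'_carbon steel = ln(0.202/0.178)/(2πk) = 0.1265/(2π·52.0) = 3.871×10^-4 m·K/W
  R'_calcium silicate = ln(0.420/0.202)/(2πk) = 0.7320/(2π·0.0538) = 2.165 m·K/W
  R'_vermiculite board = ln(0.632/0.420)/(2πk) = 0.4086/(2π·0.0719) = 0.9045 m·K/W
  R'_conv,out = 1/(2πr h) = 1/(2π·0.632·21.7) = 0.01160 m·K/W
ΣR = 0.01894 + 3.871×10^-4 + 2.165 + 0.9045 + 0.01160 = 3.100 m·K/W
Q' = ΔT/ΣR = (412 °C − 25.9 °C)/3.100 = 125 W/m

Q' = 125 W/m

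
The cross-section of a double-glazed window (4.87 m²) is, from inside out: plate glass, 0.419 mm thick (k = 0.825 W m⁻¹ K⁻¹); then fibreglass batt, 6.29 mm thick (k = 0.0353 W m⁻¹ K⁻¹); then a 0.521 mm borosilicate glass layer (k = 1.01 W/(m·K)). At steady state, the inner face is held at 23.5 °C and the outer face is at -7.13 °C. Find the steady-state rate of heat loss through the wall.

Series thermal resistances, inner to outer:
  R_plate glass = L/(kA) = 4.19×10^-4/(0.825·4.87) = 1.043×10^-4 K/W
  R_fibreglass batt = L/(kA) = 0.00629/(0.0353·4.87) = 0.03659 K/W
  R_borosilicate glass = L/(kA) = 5.21×10^-4/(1.01·4.87) = 1.059×10^-4 K/W
ΣR = 1.043×10^-4 + 0.03659 + 1.059×10^-4 = 0.03680 K/W
Q = ΔT/ΣR = (23.5 °C − -7.13 °C)/0.03680 = 832 W

Q = 832 W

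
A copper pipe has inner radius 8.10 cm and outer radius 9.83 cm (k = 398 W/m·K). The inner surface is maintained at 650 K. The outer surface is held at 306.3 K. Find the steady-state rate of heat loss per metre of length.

Q' = 2πk·ΔT/ln(r₂/r₁) = 2π × 398 × 343.7 / ln(0.0983/0.0810) = 4.44×10^6 W/m

Q' = 4440 kW/m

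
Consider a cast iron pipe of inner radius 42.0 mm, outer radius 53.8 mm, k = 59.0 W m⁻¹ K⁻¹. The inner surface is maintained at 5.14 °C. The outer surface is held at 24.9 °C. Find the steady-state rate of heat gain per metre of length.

Q' = 2πk·ΔT/ln(r₂/r₁) = 2π × 59.0 × 19.76 / ln(0.0538/0.0420) = 29600 W/m

Q' = 29600 W/m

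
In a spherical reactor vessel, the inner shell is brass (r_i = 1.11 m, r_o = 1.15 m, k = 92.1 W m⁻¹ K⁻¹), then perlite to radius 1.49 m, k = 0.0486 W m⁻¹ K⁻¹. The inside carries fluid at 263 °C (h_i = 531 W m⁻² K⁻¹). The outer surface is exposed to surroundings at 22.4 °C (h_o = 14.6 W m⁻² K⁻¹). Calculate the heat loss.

Q = 735 W

Resistance network (inner→outer):
  R_conv,in = 1/(4πr²h) = 1/(4π·1.11²·531) = 1.216×10^-4 K/W
  R_brass = (1/1.11 − 1/1.15)/(4πk) = 0.03134/(4π·92.1) = 2.708×10^-5 K/W
  R_perlite = (1/1.15 − 1/1.49)/(4πk) = 0.1984/(4π·0.0486) = 0.3249 K/W
  R_conv,out = 1/(4πr²h) = 1/(4π·1.49²·14.6) = 0.002455 K/W
ΣR = 1.216×10^-4 + 2.708×10^-5 + 0.3249 + 0.002455 = 0.3275 K/W
Q = ΔT/ΣR = (263 °C − 22.4 °C)/0.3275 = 735 W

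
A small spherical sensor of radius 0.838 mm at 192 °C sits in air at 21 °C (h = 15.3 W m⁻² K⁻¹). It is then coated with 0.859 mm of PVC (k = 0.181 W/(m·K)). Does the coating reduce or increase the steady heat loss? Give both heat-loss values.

Critical radius for a sphere: r_cr = 2k/h = 0.0237 m = 2.37 cm.
Outer radius after coating: r₂ = 8.38×10^-4 + 8.59×10^-4 = 0.001697 m.
Since r₁ < r_cr and r₂ ≤ r_cr, the coating moves toward the maximum at r_cr — heat loss rises.
Bare: R = 1/(4πr₁²h) = 7406 K/W; Q = 171/7406 = 0.0231 W.
Coated: R = R_cond + R_conv = 2072 K/W; Q = 171/2072 = 0.0825 W.

increases: 0.0231 → 0.0825 W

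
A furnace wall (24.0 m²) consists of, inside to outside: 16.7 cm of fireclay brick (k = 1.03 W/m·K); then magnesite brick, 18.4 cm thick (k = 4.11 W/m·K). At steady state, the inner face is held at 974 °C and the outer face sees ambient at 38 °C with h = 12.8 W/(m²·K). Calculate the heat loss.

Q = 78800 W

Treat each layer as a resistance in series:
  R_fireclay brick = L/(kA) = 0.167/(1.03·24.0) = 0.006756 K/W
  R_magnesite brick = L/(kA) = 0.184/(4.11·24.0) = 0.001865 K/W
  R_conv,out = 1/(hA) = 1/(12.8·24.0) = 0.003255 K/W
ΣR = 0.006756 + 0.001865 + 0.003255 = 0.01188 K/W
Q = ΔT/ΣR = (974 °C − 38 °C)/0.01188 = 78800 W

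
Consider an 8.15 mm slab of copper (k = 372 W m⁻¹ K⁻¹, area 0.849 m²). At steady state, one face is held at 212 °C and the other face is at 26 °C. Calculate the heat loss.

Q = 7210 kW

Q = kA·ΔT/L = 372 × 0.849 × |212 °C − 26 °C| / 0.00815 = 7.21×10^6 W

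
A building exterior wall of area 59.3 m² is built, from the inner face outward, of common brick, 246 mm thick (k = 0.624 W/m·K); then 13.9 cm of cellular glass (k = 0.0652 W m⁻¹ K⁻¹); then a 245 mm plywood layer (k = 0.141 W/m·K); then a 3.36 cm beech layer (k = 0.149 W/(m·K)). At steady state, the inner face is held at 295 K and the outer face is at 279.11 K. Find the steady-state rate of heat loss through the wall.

Q = 210 W

Resistance network (inner→outer):
  R_common brick = L/(kA) = 0.246/(0.624·59.3) = 0.006648 K/W
  R_cellular glass = L/(kA) = 0.139/(0.0652·59.3) = 0.03595 K/W
  R_plywood = L/(kA) = 0.245/(0.141·59.3) = 0.02930 K/W
  R_beech = L/(kA) = 0.0336/(0.149·59.3) = 0.003803 K/W
ΣR = 0.006648 + 0.03595 + 0.02930 + 0.003803 = 0.07570 K/W
Q = ΔT/ΣR = (295 K − 279.11 K)/0.07570 = 210 W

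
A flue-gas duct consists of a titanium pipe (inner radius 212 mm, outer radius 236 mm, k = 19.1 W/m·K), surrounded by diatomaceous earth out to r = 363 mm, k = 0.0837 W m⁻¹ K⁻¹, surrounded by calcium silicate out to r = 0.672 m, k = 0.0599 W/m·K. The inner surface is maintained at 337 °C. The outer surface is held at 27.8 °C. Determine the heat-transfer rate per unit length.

Q' = 126 W/m

Resistance network (inner→outer):
  R'_titanium = ln(0.236/0.212)/(2πk) = 0.1072/(2π·19.1) = 8.936×10^-4 m·K/W
  R'_diatomaceous earth = ln(0.363/0.236)/(2πk) = 0.4306/(2π·0.0837) = 0.8187 m·K/W
  R'_calcium silicate = ln(0.672/0.363)/(2πk) = 0.6159/(2π·0.0599) = 1.636 m·K/W
ΣR = 8.936×10^-4 + 0.8187 + 1.636 = 2.456 m·K/W
Q' = ΔT/ΣR = (337 °C − 27.8 °C)/2.456 = 126 W/m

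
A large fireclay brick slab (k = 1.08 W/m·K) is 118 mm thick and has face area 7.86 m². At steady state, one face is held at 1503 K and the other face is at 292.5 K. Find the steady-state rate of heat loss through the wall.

Q = kA·ΔT/L = 1.08 × 7.86 × |1503 K − 292.5 K| / 0.118 = 87100 W

Q = 87.1 kW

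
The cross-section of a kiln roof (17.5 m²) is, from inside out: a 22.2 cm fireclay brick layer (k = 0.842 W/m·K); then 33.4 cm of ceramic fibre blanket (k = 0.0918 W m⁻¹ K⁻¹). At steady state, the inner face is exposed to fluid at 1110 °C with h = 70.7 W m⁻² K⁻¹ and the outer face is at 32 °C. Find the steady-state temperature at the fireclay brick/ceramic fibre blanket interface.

T = 1034 °C

Treat each layer as a resistance in series:
  R_conv,in = 1/(hA) = 1/(70.7·17.5) = 8.082×10^-4 K/W
  R_fireclay brick = L/(kA) = 0.222/(0.842·17.5) = 0.01507 K/W
  R_ceramic fibre blanket = L/(kA) = 0.334/(0.0918·17.5) = 0.2079 K/W
ΣR = 8.082×10^-4 + 0.01507 + 0.2079 = 0.2238 K/W
Q = ΔT/ΣR = (1110 °C − 32 °C)/0.2238 = 4817 W
From the inner boundary to the fireclay brick/ceramic fibre blanket interface, ΣR_partial = 0.01588 K/W.
T_interface = T_in − Q·ΣR_partial = 1110 °C − (4817)(0.01588) = 1034 °C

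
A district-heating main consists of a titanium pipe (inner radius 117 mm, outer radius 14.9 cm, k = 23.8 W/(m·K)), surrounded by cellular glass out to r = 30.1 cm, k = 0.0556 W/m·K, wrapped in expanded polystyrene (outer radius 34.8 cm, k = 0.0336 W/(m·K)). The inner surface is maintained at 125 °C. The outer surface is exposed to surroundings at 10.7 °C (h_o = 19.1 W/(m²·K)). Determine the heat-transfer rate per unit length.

Treat each layer as a resistance in series:
  R'_titanium = ln(0.149/0.117)/(2πk) = 0.2418/(2π·23.8) = 0.001617 m·K/W
  R'_cellular glass = ln(0.301/0.149)/(2πk) = 0.7032/(2π·0.0556) = 2.013 m·K/W
  R'_expanded polystyrene = ln(0.348/0.301)/(2πk) = 0.1451/(2π·0.0336) = 0.6873 m·K/W
  R'_conv,out = 1/(2πr h) = 1/(2π·0.348·19.1) = 0.02394 m·K/W
ΣR = 0.001617 + 2.013 + 0.6873 + 0.02394 = 2.726 m·K/W
Q' = ΔT/ΣR = (125 °C − 10.7 °C)/2.726 = 41.9 W/m

Q' = 41.9 W/m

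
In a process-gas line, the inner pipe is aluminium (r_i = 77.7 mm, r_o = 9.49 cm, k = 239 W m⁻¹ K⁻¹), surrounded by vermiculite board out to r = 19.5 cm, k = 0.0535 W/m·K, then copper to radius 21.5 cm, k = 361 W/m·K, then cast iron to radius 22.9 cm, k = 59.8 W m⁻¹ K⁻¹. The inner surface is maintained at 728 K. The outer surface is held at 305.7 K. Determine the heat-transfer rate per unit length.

Q' = 197 W/m

Resistance network (inner→outer):
  R'_aluminium = ln(0.0949/0.0777)/(2πk) = 0.2000/(2π·239) = 1.332×10^-4 m·K/W
  R'_vermiculite board = ln(0.195/0.0949)/(2πk) = 0.7202/(2π·0.0535) = 2.142 m·K/W
  R'_copper = ln(0.215/0.195)/(2πk) = 0.09764/(2π·361) = 4.305×10^-5 m·K/W
  R'_cast iron = ln(0.229/0.215)/(2πk) = 0.06308/(2π·59.8) = 1.679×10^-4 m·K/W
ΣR = 1.332×10^-4 + 2.142 + 4.305×10^-5 + 1.679×10^-4 = 2.142 m·K/W
Q' = ΔT/ΣR = (728 K − 305.7 K)/2.142 = 197 W/m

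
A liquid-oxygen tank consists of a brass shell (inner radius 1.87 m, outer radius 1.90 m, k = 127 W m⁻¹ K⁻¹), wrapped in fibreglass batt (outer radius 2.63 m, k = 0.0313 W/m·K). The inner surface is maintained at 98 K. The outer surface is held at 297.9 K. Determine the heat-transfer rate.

Treat each layer as a resistance in series:
  R_brass = (1/1.87 − 1/1.90)/(4πk) = 0.008444/(4π·127) = 5.291×10^-6 K/W
  R_fibreglass batt = (1/1.90 − 1/2.63)/(4πk) = 0.1461/(4π·0.0313) = 0.3714 K/W
ΣR = 5.291×10^-6 + 0.3714 = 0.3714 K/W
Q = ΔT/ΣR = (98 K − 297.9 K)/0.3714 = -538 W
(Negative Q ⇒ heat flows inward; heat gain = 538 W.)

Q = 538 W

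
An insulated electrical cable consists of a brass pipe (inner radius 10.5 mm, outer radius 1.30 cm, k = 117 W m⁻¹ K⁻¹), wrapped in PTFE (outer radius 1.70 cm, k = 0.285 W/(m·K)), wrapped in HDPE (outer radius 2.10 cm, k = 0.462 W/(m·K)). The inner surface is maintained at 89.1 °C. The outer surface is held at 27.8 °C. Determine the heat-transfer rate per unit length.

Q' = 275 W/m

Resistance network (inner→outer):
  R'_brass = ln(0.0130/0.0105)/(2πk) = 0.2136/(2π·117) = 2.905×10^-4 m·K/W
  R'_PTFE = ln(0.0170/0.0130)/(2πk) = 0.2683/(2π·0.285) = 0.1498 m·K/W
  R'_HDPE = ln(0.0210/0.0170)/(2πk) = 0.2113/(2π·0.462) = 0.07279 m·K/W
ΣR = 2.905×10^-4 + 0.1498 + 0.07279 = 0.2229 m·K/W
Q' = ΔT/ΣR = (89.1 °C − 27.8 °C)/0.2229 = 275 W/m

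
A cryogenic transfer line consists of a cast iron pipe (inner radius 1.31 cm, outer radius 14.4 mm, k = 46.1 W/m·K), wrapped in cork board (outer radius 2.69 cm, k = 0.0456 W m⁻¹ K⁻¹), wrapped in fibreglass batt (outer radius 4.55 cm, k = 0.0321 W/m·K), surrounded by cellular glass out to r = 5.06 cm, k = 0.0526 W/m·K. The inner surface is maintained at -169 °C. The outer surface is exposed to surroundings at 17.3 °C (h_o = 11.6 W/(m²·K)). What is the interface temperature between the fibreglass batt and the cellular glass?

T = -3.2 °C

Resistance network (inner→outer):
  R'_cast iron = ln(0.0144/0.0131)/(2πk) = 0.09462/(2π·46.1) = 3.267×10^-4 m·K/W
  R'_cork board = ln(0.0269/0.0144)/(2πk) = 0.6249/(2π·0.0456) = 2.181 m·K/W
  R'_fibreglass batt = ln(0.0455/0.0269)/(2πk) = 0.5256/(2π·0.0321) = 2.606 m·K/W
  R'_cellular glass = ln(0.0506/0.0455)/(2πk) = 0.1062/(2π·0.0526) = 0.3215 m·K/W
  R'_conv,out = 1/(2πr h) = 1/(2π·0.0506·11.6) = 0.2712 m·K/W
ΣR = 3.267×10^-4 + 2.181 + 2.606 + 0.3215 + 0.2712 = 5.380 m·K/W
Q' = ΔT/ΣR = (-169 °C − 17.3 °C)/5.380 = -34.63 W/m
From the inner boundary to the fibreglass batt/cellular glass interface, ΣR_partial = 4.787 m·K/W.
T_interface = T_in − Q'·ΣR_partial = -169 °C − (-34.63)(4.787) = -3.2 °C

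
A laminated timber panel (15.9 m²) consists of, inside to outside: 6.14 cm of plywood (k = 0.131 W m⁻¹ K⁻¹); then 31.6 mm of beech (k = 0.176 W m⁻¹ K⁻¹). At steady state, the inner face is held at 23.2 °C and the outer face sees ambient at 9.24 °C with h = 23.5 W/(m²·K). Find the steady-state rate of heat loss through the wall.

Q = 321 W

Resistance network (inner→outer):
  R_plywood = L/(kA) = 0.0614/(0.131·15.9) = 0.02948 K/W
  R_beech = L/(kA) = 0.0316/(0.176·15.9) = 0.01129 K/W
  R_conv,out = 1/(hA) = 1/(23.5·15.9) = 0.002676 K/W
ΣR = 0.02948 + 0.01129 + 0.002676 = 0.04345 K/W
Q = ΔT/ΣR = (23.2 °C − 9.24 °C)/0.04345 = 321 W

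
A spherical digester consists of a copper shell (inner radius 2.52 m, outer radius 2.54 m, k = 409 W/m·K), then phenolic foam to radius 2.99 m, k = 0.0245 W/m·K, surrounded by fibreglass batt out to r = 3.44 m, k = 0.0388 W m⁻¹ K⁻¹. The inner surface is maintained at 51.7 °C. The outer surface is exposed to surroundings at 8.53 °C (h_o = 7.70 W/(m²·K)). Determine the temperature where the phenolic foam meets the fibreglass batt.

T = 22.3 °C

Treat each layer as a resistance in series:
  R_copper = (1/2.52 − 1/2.54)/(4πk) = 0.003125/(4π·409) = 6.079×10^-7 K/W
  R_phenolic foam = (1/2.54 − 1/2.99)/(4πk) = 0.05925/(4π·0.0245) = 0.1925 K/W
  R_fibreglass batt = (1/2.99 − 1/3.44)/(4πk) = 0.04375/(4π·0.0388) = 0.08973 K/W
  R_conv,out = 1/(4πr²h) = 1/(4π·3.44²·7.70) = 8.733×10^-4 K/W
ΣR = 6.079×10^-7 + 0.1925 + 0.08973 + 8.733×10^-4 = 0.2831 K/W
Q = ΔT/ΣR = (51.7 °C − 8.53 °C)/0.2831 = 152.5 W
From the inner boundary to the phenolic foam/fibreglass batt interface, ΣR_partial = 0.1925 K/W.
T_interface = T_in − Q·ΣR_partial = 51.7 °C − (152.5)(0.1925) = 22.3 °C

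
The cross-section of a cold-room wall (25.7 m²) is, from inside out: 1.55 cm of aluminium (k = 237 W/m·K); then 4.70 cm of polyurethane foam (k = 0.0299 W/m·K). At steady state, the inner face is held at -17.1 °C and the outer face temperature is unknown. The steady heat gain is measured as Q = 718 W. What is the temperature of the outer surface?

T_out = 26.8 °C

Series resistances:
  R_aluminium = L/(kA) = 0.0155/(237·25.7) = 2.545×10^-6 K/W
  R_polyurethane foam = L/(kA) = 0.0470/(0.0299·25.7) = 0.06116 K/W
ΣR = 0.06117 K/W
ΔT = Q·ΣR = 718 × 0.06117 = 43.92 K
Heat flows inward, so T_out = T_in + ΔT = -17.1 + 43.92 = 26.8 °C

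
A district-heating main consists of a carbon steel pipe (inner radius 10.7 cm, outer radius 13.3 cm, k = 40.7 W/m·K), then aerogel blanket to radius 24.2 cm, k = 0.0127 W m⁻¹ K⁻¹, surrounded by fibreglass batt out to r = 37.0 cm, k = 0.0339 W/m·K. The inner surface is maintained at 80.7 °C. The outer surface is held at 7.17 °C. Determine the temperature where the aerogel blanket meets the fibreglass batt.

Treat each layer as a resistance in series:
  R'_carbon steel = ln(0.133/0.107)/(2πk) = 0.2175/(2π·40.7) = 8.506×10^-4 m·K/W
  R'_aerogel blanket = ln(0.242/0.133)/(2πk) = 0.5986/(2π·0.0127) = 7.501 m·K/W
  R'_fibreglass batt = ln(0.370/0.242)/(2πk) = 0.4246/(2π·0.0339) = 1.993 m·K/W
ΣR = 8.506×10^-4 + 7.501 + 1.993 = 9.495 m·K/W
Q' = ΔT/ΣR = (80.7 °C − 7.17 °C)/9.495 = 7.744 W/m
From the inner boundary to the aerogel blanket/fibreglass batt interface, ΣR_partial = 7.502 m·K/W.
T_interface = T_in − Q'·ΣR_partial = 80.7 °C − (7.744)(7.502) = 22.6 °C

T = 22.6 °C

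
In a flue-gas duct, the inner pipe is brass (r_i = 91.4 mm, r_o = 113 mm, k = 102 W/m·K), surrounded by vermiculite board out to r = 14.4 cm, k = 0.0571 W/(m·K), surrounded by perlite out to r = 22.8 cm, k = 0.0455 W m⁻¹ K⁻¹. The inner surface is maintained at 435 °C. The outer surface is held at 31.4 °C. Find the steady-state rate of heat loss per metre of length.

Q' = 177 W/m

Resistance network (inner→outer):
  R'_brass = ln(0.113/0.0914)/(2πk) = 0.2121/(2π·102) = 3.310×10^-4 m·K/W
  R'_vermiculite board = ln(0.144/0.113)/(2πk) = 0.2424/(2π·0.0571) = 0.6757 m·K/W
  R'_perlite = ln(0.228/0.144)/(2πk) = 0.4595/(2π·0.0455) = 1.607 m·K/W
ΣR = 3.310×10^-4 + 0.6757 + 1.607 = 2.283 m·K/W
Q' = ΔT/ΣR = (435 °C − 31.4 °C)/2.283 = 177 W/m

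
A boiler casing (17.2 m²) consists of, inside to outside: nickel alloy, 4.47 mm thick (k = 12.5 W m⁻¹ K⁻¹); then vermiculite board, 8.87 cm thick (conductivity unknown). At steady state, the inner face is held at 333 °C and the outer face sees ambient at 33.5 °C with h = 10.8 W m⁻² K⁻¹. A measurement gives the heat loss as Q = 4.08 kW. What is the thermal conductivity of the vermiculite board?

k = 0.0758 W/m·K

ΣR = ΔT/Q = |333 − 33.5|/4080 = 0.07341 K/W
Known resistances:
  R_nickel alloy = L/(kA) = 0.00447/(12.5·17.2) = 2.079×10^-5 K/W
  R_conv,out = 1/(hA) = 1/(10.8·17.2) = 0.005383 K/W
R_vermiculite board = ΣR − ΣR_known = 0.07341 − 0.005404 = 0.06801 K/W
L/(kA) = 0.06801 ⇒ k = 0.0887/(0.06801·17.2) = 0.0758 W/m·K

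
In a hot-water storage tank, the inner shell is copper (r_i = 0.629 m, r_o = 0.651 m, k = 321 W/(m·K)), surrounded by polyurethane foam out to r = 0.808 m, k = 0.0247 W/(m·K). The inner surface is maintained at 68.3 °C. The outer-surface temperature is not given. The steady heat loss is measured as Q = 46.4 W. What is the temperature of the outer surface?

Sum the resistances:
  R_copper = (1/0.629 − 1/0.651)/(4πk) = 0.05373/(4π·321) = 1.332×10^-5 K/W
  R_polyurethane foam = (1/0.651 − 1/0.808)/(4πk) = 0.2985/(4π·0.0247) = 0.9616 K/W
ΣR = 0.9616 K/W
ΔT = Q·ΣR = 46.4 × 0.9616 = 44.62 K
Heat flows outward, so T_out = T_in − ΔT = 68.3 − 44.62 = 23.7 °C

T_out = 23.7 °C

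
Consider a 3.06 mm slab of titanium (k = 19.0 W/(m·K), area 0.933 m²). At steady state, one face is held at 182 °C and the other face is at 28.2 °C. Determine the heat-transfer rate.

Q = kA·ΔT/L = 19.0 × 0.933 × |182 °C − 28.2 °C| / 0.00306 = 8.91×10^5 W

Q = 8.91×10^5 W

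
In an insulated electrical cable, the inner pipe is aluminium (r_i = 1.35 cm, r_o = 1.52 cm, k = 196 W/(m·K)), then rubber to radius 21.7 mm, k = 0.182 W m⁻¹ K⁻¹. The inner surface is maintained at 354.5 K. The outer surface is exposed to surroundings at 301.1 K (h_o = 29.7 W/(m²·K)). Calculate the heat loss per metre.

Q' = 95.6 W/m

Series thermal resistances, inner to outer:
  R'_aluminium = ln(0.0152/0.0135)/(2πk) = 0.1186/(2π·196) = 9.631×10^-5 m·K/W
  R'_rubber = ln(0.0217/0.0152)/(2πk) = 0.3560/(2π·0.182) = 0.3113 m·K/W
  R'_conv,out = 1/(2πr h) = 1/(2π·0.0217·29.7) = 0.2469 m·K/W
ΣR = 9.631×10^-5 + 0.3113 + 0.2469 = 0.5583 m·K/W
Q' = ΔT/ΣR = (354.5 K − 301.1 K)/0.5583 = 95.6 W/m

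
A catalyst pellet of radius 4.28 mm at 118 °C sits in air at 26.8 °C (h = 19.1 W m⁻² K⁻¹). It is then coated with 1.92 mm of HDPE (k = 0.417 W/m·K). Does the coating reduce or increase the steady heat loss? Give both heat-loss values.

Critical radius for a sphere: r_cr = 2k/h = 0.0437 m = 4.37 cm.
Outer radius after coating: r₂ = 0.00428 + 0.00192 = 0.00620 m.
Since r₁ < r_cr and r₂ ≤ r_cr, the coating moves toward the maximum at r_cr — heat loss rises.
Bare: R = 1/(4πr₁²h) = 227.4 K/W; Q = 91.2/227.4 = 0.401 W.
Coated: R = R_cond + R_conv = 122.2 K/W; Q = 91.2/122.2 = 0.746 W.

increases: 0.401 → 0.746 W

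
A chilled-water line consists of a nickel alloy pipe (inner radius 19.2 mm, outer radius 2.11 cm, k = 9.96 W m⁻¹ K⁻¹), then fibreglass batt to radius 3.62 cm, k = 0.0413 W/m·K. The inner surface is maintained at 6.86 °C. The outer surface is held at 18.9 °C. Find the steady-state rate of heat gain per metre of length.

Resistance network (inner→outer):
  R'_nickel alloy = ln(0.0211/0.0192)/(2πk) = 0.09436/(2π·9.96) = 0.001508 m·K/W
  R'_fibreglass batt = ln(0.0362/0.0211)/(2πk) = 0.5398/(2π·0.0413) = 2.080 m·K/W
ΣR = 0.001508 + 2.080 = 2.082 m·K/W
Q' = ΔT/ΣR = (6.86 °C − 18.9 °C)/2.082 = -5.78 W/m
(Negative Q' ⇒ heat flows inward; heat gain = 5.78 W/m.)

Q' = 5.78 W/m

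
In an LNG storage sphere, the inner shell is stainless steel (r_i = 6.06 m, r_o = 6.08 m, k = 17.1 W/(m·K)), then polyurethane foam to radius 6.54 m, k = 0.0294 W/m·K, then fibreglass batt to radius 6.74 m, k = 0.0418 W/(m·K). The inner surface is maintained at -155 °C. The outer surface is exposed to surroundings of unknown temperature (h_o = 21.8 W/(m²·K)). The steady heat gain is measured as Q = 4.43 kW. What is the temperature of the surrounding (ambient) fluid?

Series resistances:
  R_stainless steel = (1/6.06 − 1/6.08)/(4πk) = 5.428×10^-4/(4π·17.1) = 2.526×10^-6 K/W
  R_polyurethane foam = (1/6.08 − 1/6.54)/(4πk) = 0.01157/(4π·0.0294) = 0.03131 K/W
  R_fibreglass batt = (1/6.54 − 1/6.74)/(4πk) = 0.004537/(4π·0.0418) = 0.008638 K/W
  R_conv,out = 1/(4πr²h) = 1/(4π·6.74²·21.8) = 8.036×10^-5 K/W
ΣR = 0.04003 K/W
ΔT = Q·ΣR = 4430 × 0.04003 = 177.3 K
Heat flows inward, so T_out = T_in + ΔT = -155 + 177.3 = 22.3 °C

T_out = 22.3 °C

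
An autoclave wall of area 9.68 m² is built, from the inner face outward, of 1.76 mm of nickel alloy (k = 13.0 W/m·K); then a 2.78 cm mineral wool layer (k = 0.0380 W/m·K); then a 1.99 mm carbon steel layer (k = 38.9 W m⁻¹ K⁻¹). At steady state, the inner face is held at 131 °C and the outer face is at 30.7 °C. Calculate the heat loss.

Q = 1330 W

Series thermal resistances, inner to outer:
  R_nickel alloy = L/(kA) = 0.00176/(13.0·9.68) = 1.399×10^-5 K/W
  R_mineral wool = L/(kA) = 0.0278/(0.0380·9.68) = 0.07558 K/W
  R_carbon steel = L/(kA) = 0.00199/(38.9·9.68) = 5.285×10^-6 K/W
ΣR = 1.399×10^-5 + 0.07558 + 5.285×10^-6 = 0.07560 K/W
Q = ΔT/ΣR = (131 °C − 30.7 °C)/0.07560 = 1330 W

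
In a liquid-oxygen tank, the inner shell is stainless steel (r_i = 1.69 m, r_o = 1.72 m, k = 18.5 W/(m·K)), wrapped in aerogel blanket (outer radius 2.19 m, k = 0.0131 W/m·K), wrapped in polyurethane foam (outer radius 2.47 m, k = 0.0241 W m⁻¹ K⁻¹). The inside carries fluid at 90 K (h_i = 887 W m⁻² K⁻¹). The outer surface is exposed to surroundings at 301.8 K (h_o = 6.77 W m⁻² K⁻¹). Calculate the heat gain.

Q = 228 W

Treat each layer as a resistance in series:
  R_conv,in = 1/(4πr²h) = 1/(4π·1.69²·887) = 3.141×10^-5 K/W
  R_stainless steel = (1/1.69 − 1/1.72)/(4πk) = 0.01032/(4π·18.5) = 4.439×10^-5 K/W
  R_aerogel blanket = (1/1.72 − 1/2.19)/(4πk) = 0.1248/(4π·0.0131) = 0.7580 K/W
  R_polyurethane foam = (1/2.19 − 1/2.47)/(4πk) = 0.05176/(4π·0.0241) = 0.1709 K/W
  R_conv,out = 1/(4πr²h) = 1/(4π·2.47²·6.77) = 0.001927 K/W
ΣR = 3.141×10^-5 + 4.439×10^-5 + 0.7580 + 0.1709 + 0.001927 = 0.9309 K/W
Q = ΔT/ΣR = (90 K − 301.8 K)/0.9309 = -228 W
(Negative Q ⇒ heat flows inward; heat gain = 228 W.)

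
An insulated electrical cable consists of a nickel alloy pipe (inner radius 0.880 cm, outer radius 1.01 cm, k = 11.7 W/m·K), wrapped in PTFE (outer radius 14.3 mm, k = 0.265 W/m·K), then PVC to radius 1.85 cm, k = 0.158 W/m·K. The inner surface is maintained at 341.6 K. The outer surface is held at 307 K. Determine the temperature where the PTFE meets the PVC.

Resistance network (inner→outer):
  R'_nickel alloy = ln(0.0101/0.00880)/(2πk) = 0.1378/(2π·11.7) = 0.001874 m·K/W
  R'_PTFE = ln(0.0143/0.0101)/(2πk) = 0.3477/(2π·0.265) = 0.2088 m·K/W
  R'_PVC = ln(0.0185/0.0143)/(2πk) = 0.2575/(2π·0.158) = 0.2594 m·K/W
ΣR = 0.001874 + 0.2088 + 0.2594 = 0.4701 m·K/W
Q' = ΔT/ΣR = (341.6 K − 307 K)/0.4701 = 73.60 W/m
From the inner boundary to the PTFE/PVC interface, ΣR_partial = 0.2107 m·K/W.
T_interface = T_in − Q'·ΣR_partial = 341.6 K − (73.60)(0.2107) = 326.1 K

T = 326.1 K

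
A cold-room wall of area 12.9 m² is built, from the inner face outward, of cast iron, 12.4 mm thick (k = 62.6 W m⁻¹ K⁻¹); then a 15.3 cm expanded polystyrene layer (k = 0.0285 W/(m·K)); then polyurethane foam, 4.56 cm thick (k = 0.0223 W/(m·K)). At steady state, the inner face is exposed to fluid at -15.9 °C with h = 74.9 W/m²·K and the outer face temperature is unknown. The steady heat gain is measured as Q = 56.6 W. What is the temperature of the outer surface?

Series resistances:
  R_conv,in = 1/(hA) = 1/(74.9·12.9) = 0.001035 K/W
  R_cast iron = L/(kA) = 0.0124/(62.6·12.9) = 1.536×10^-5 K/W
  R_expanded polystyrene = L/(kA) = 0.153/(0.0285·12.9) = 0.4162 K/W
  R_polyurethane foam = L/(kA) = 0.0456/(0.0223·12.9) = 0.1585 K/W
ΣR = 0.5757 K/W
ΔT = Q·ΣR = 56.6 × 0.5757 = 32.58 K
Heat flows inward, so T_out = T_in + ΔT = -15.9 + 32.58 = 16.7 °C

T_out = 16.7 °C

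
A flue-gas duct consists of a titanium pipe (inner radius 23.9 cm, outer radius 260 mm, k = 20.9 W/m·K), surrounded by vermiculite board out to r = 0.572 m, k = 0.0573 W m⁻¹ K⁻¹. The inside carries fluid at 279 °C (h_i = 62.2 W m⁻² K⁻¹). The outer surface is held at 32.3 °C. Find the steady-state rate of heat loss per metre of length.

Series thermal resistances, inner to outer:
  R'_conv,in = 1/(2πr h) = 1/(2π·0.239·62.2) = 0.01071 m·K/W
  R'_titanium = ln(0.260/0.239)/(2πk) = 0.08422/(2π·20.9) = 6.413×10^-4 m·K/W
  R'_vermiculite board = ln(0.572/0.260)/(2πk) = 0.7885/(2π·0.0573) = 2.190 m·K/W
ΣR = 0.01071 + 6.413×10^-4 + 2.190 = 2.201 m·K/W
Q' = ΔT/ΣR = (279 °C − 32.3 °C)/2.201 = 112 W/m

Q' = 112 W/m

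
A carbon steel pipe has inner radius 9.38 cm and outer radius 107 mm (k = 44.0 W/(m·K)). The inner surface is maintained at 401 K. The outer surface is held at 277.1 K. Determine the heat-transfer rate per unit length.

Q' = 2πk·ΔT/ln(r₂/r₁) = 2π × 44.0 × 123.9 / ln(0.107/0.0938) = 2.60×10^5 W/m

Q' = 260 kW/m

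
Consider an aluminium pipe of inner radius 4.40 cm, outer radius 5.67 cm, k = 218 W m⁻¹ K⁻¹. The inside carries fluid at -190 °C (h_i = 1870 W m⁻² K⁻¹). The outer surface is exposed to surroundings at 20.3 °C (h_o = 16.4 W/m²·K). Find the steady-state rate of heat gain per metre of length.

Series thermal resistances, inner to outer:
  R'_conv,in = 1/(2πr h) = 1/(2π·0.0440·1870) = 0.001934 m·K/W
  R'_aluminium = ln(0.0567/0.0440)/(2πk) = 0.2536/(2π·218) = 1.851×10^-4 m·K/W
  R'_conv,out = 1/(2πr h) = 1/(2π·0.0567·16.4) = 0.1712 m·K/W
ΣR = 0.001934 + 1.851×10^-4 + 0.1712 = 0.1733 m·K/W
Q' = ΔT/ΣR = (-190 °C − 20.3 °C)/0.1733 = -1210 W/m
(Negative Q' ⇒ heat flows inward; heat gain = 1210 W/m.)

Q' = 1210 W/m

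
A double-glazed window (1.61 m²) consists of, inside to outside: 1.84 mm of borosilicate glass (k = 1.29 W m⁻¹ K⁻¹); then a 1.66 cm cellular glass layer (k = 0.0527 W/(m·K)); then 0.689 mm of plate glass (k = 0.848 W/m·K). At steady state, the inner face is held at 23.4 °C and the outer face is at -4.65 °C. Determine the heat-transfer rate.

Resistance network (inner→outer):
  R_borosilicate glass = L/(kA) = 0.00184/(1.29·1.61) = 8.859×10^-4 K/W
  R_cellular glass = L/(kA) = 0.0166/(0.0527·1.61) = 0.1956 K/W
  R_plate glass = L/(kA) = 6.89×10^-4/(0.848·1.61) = 5.047×10^-4 K/W
ΣR = 8.859×10^-4 + 0.1956 + 5.047×10^-4 = 0.1970 K/W
Q = ΔT/ΣR = (23.4 °C − -4.65 °C)/0.1970 = 142 W

Q = 142 W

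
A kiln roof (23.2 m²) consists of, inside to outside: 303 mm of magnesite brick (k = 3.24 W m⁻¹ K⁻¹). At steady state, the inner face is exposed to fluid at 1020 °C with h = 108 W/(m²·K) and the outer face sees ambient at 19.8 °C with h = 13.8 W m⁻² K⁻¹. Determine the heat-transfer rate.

Series thermal resistances, inner to outer:
  R_conv,in = 1/(hA) = 1/(108·23.2) = 3.991×10^-4 K/W
  R_magnesite brick = L/(kA) = 0.303/(3.24·23.2) = 0.004031 K/W
  R_conv,out = 1/(hA) = 1/(13.8·23.2) = 0.003123 K/W
ΣR = 3.991×10^-4 + 0.004031 + 0.003123 = 0.007553 K/W
Q = ΔT/ΣR = (1020 °C − 19.8 °C)/0.007553 = 1.32×10^5 W

Q = 132 kW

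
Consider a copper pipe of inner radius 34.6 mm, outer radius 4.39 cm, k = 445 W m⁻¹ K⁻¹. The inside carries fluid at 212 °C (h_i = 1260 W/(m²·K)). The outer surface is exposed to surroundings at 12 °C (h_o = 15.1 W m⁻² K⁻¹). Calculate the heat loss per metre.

Q' = 820 W/m

Treat each layer as a resistance in series:
  R'_conv,in = 1/(2πr h) = 1/(2π·0.0346·1260) = 0.003651 m·K/W
  R'_copper = ln(0.0439/0.0346)/(2πk) = 0.2381/(2π·445) = 8.514×10^-5 m·K/W
  R'_conv,out = 1/(2πr h) = 1/(2π·0.0439·15.1) = 0.2401 m·K/W
ΣR = 0.003651 + 8.514×10^-5 + 0.2401 = 0.2438 m·K/W
Q' = ΔT/ΣR = (212 °C − 12 °C)/0.2438 = 820 W/m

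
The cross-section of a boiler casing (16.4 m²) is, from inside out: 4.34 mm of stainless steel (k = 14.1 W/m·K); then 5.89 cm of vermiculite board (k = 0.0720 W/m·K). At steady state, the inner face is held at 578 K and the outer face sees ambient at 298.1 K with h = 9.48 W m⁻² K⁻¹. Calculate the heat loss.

Q = 4970 W

Resistance network (inner→outer):
  R_stainless steel = L/(kA) = 0.00434/(14.1·16.4) = 1.877×10^-5 K/W
  R_vermiculite board = L/(kA) = 0.0589/(0.0720·16.4) = 0.04988 K/W
  R_conv,out = 1/(hA) = 1/(9.48·16.4) = 0.006432 K/W
ΣR = 1.877×10^-5 + 0.04988 + 0.006432 = 0.05633 K/W
Q = ΔT/ΣR = (578 K − 298.1 K)/0.05633 = 4970 W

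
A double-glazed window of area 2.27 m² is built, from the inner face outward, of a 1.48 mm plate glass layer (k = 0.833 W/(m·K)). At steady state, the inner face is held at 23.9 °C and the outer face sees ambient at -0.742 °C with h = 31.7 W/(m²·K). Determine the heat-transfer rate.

Treat each layer as a resistance in series:
  R_plate glass = L/(kA) = 0.00148/(0.833·2.27) = 7.827×10^-4 K/W
  R_conv,out = 1/(hA) = 1/(31.7·2.27) = 0.01390 K/W
ΣR = 7.827×10^-4 + 0.01390 = 0.01468 K/W
Q = ΔT/ΣR = (23.9 °C − -0.742 °C)/0.01468 = 1680 W

Q = 1680 W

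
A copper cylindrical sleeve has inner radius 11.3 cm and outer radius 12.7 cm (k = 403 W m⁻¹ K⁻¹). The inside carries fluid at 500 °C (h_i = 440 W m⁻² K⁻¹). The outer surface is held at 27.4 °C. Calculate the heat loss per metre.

Series thermal resistances, inner to outer:
  R'_conv,in = 1/(2πr h) = 1/(2π·0.113·440) = 0.003201 m·K/W
  R'_copper = ln(0.127/0.113)/(2πk) = 0.1168/(2π·403) = 4.613×10^-5 m·K/W
ΣR = 0.003201 + 4.613×10^-5 = 0.003247 m·K/W
Q' = ΔT/ΣR = (500 °C − 27.4 °C)/0.003247 = 1.46×10^5 W/m

Q' = 146 kW/m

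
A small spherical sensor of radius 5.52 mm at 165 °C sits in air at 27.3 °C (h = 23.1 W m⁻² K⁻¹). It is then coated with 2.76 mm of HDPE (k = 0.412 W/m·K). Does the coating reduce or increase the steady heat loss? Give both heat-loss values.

increases: 1.22 → 2.22 W

Critical radius for a sphere: r_cr = 2k/h = 0.0357 m = 3.57 cm.
Outer radius after coating: r₂ = 0.00552 + 0.00276 = 0.00828 m.
Since r₁ < r_cr and r₂ ≤ r_cr, the coating moves toward the maximum at r_cr — heat loss rises.
Bare: R = 1/(4πr₁²h) = 113.1 K/W; Q = 137.7/113.1 = 1.22 W.
Coated: R = R_cond + R_conv = 61.91 K/W; Q = 137.7/61.91 = 2.22 W.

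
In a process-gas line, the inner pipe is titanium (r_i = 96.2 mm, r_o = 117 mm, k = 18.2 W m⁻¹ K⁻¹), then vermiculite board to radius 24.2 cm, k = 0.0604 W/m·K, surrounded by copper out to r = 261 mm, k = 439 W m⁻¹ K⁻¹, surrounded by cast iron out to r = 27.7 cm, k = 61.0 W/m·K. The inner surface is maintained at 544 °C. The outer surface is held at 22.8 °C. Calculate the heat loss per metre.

Treat each layer as a resistance in series:
  R'_titanium = ln(0.117/0.0962)/(2πk) = 0.1957/(2π·18.2) = 0.001712 m·K/W
  R'_vermiculite board = ln(0.242/0.117)/(2πk) = 0.7268/(2π·0.0604) = 1.915 m·K/W
  R'_copper = ln(0.261/0.242)/(2πk) = 0.07558/(2π·439) = 2.740×10^-5 m·K/W
  R'_cast iron = ln(0.277/0.261)/(2πk) = 0.05950/(2π·61.0) = 1.552×10^-4 m·K/W
ΣR = 0.001712 + 1.915 + 2.740×10^-5 + 1.552×10^-4 = 1.917 m·K/W
Q' = ΔT/ΣR = (544 °C − 22.8 °C)/1.917 = 272 W/m

Q' = 272 W/m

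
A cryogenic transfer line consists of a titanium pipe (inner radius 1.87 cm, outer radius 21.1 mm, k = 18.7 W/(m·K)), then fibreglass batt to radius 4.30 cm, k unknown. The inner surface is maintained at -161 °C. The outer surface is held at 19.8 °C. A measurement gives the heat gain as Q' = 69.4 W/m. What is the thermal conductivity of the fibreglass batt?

k = 0.0435 W/m·K

ΣR = ΔT/Q' = |-161 − 19.8|/69.4 = 2.605 m·K/W
Known resistances:
  R'_titanium = ln(0.0211/0.0187)/(2πk) = 0.1207/(2π·18.7) = 0.001028 m·K/W
R_fibreglass batt = ΣR − ΣR_known = 2.605 − 0.001028 = 2.604 m·K/W
ln(r₂/r₁)/(2πk) = 2.604 ⇒ k = 0.7119/(2π·2.604) = 0.0435 W/m·K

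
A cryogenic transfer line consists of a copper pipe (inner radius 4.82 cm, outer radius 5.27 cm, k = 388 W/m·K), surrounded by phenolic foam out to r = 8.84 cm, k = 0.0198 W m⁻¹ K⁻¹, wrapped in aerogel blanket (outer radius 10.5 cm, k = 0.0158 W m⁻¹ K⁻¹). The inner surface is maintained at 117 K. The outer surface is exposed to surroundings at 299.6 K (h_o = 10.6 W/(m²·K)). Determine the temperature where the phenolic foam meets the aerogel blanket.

T = 242.8 K

Treat each layer as a resistance in series:
  R'_copper = ln(0.0527/0.0482)/(2πk) = 0.08926/(2π·388) = 3.661×10^-5 m·K/W
  R'_phenolic foam = ln(0.0884/0.0527)/(2πk) = 0.5173/(2π·0.0198) = 4.158 m·K/W
  R'_aerogel blanket = ln(0.105/0.0884)/(2πk) = 0.1721/(2π·0.0158) = 1.733 m·K/W
  R'_conv,out = 1/(2πr h) = 1/(2π·0.105·10.6) = 0.1430 m·K/W
ΣR = 3.661×10^-5 + 4.158 + 1.733 + 0.1430 = 6.034 m·K/W
Q' = ΔT/ΣR = (117 K − 299.6 K)/6.034 = -30.26 W/m
From the inner boundary to the phenolic foam/aerogel blanket interface, ΣR_partial = 4.158 m·K/W.
T_interface = T_in − Q'·ΣR_partial = 117 K − (-30.26)(4.158) = 242.8 K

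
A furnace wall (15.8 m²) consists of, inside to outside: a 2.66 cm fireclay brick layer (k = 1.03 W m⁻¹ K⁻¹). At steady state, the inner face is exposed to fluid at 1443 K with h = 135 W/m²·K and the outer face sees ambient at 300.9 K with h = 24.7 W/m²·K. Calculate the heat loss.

Treat each layer as a resistance in series:
  R_conv,in = 1/(hA) = 1/(135·15.8) = 4.688×10^-4 K/W
  R_fireclay brick = L/(kA) = 0.0266/(1.03·15.8) = 0.001635 K/W
  R_conv,out = 1/(hA) = 1/(24.7·15.8) = 0.002562 K/W
ΣR = 4.688×10^-4 + 0.001635 + 0.002562 = 0.004666 K/W
Q = ΔT/ΣR = (1443 K − 300.9 K)/0.004666 = 2.45×10^5 W

Q = 245 kW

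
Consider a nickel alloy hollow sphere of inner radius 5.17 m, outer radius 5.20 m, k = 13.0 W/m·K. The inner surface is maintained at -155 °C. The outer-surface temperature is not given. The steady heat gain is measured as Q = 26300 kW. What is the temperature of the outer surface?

Sum the resistances:
  R_nickel alloy = (1/5.17 − 1/5.20)/(4πk) = 0.001116/(4π·13.0) = 6.831×10^-6 K/W
ΣR = 6.831×10^-6 K/W
ΔT = Q·ΣR = 2.63×10^7 × 6.831×10^-6 = 179.7 K
Heat flows inward, so T_out = T_in + ΔT = -155 + 179.7 = 24.7 °C

T_out = 24.7 °C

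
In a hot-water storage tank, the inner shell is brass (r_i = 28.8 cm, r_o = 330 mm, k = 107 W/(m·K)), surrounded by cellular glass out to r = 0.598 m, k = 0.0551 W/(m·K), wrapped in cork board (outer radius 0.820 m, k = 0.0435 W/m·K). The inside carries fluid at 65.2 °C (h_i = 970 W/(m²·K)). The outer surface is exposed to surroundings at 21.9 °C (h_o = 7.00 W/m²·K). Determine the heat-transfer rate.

Treat each layer as a resistance in series:
  R_conv,in = 1/(4πr²h) = 1/(4π·0.288²·970) = 9.891×10^-4 K/W
  R_brass = (1/0.288 − 1/0.330)/(4πk) = 0.4419/(4π·107) = 3.287×10^-4 K/W
  R_cellular glass = (1/0.330 − 1/0.598)/(4πk) = 1.358/(4π·0.0551) = 1.961 K/W
  R_cork board = (1/0.598 − 1/0.820)/(4πk) = 0.4527/(4π·0.0435) = 0.8282 K/W
  R_conv,out = 1/(4πr²h) = 1/(4π·0.820²·7.00) = 0.01691 K/W
ΣR = 9.891×10^-4 + 3.287×10^-4 + 1.961 + 0.8282 + 0.01691 = 2.807 K/W
Q = ΔT/ΣR = (65.2 °C − 21.9 °C)/2.807 = 15.4 W

Q = 15.4 W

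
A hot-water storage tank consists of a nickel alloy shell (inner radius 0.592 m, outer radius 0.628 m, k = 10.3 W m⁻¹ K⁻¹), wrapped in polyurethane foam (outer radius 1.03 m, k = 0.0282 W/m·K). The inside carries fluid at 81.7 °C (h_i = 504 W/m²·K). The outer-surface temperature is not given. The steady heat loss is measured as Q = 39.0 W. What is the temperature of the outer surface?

T_out = 13.3 °C

Sum the resistances:
  R_conv,in = 1/(4πr²h) = 1/(4π·0.592²·504) = 4.505×10^-4 K/W
  R_nickel alloy = (1/0.592 − 1/0.628)/(4πk) = 0.09683/(4π·10.3) = 7.481×10^-4 K/W
  R_polyurethane foam = (1/0.628 − 1/1.03)/(4πk) = 0.6215/(4π·0.0282) = 1.754 K/W
ΣR = 1.755 K/W
ΔT = Q·ΣR = 39.0 × 1.755 = 68.44 K
Heat flows outward, so T_out = T_in − ΔT = 81.7 − 68.44 = 13.3 °C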